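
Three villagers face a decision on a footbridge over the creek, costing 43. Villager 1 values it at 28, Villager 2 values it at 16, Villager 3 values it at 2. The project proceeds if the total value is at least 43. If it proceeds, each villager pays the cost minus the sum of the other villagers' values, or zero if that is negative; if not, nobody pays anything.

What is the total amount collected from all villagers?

Total value 46 ≥ cost 43, so it is built.
Villager 1: others sum to 18; max(0, 43 - 18) = 25.
Villager 2: others sum to 30; max(0, 43 - 30) = 13.
Villager 3: others sum to 44; max(0, 43 - 44) = 0.
Total collected = 25 + 13 + 0 = 38.

38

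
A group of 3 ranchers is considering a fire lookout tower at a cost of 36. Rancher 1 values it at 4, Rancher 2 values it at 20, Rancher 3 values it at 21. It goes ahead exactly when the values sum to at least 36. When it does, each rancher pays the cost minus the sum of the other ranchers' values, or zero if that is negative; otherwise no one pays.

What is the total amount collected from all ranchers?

23

Total value 45 ≥ cost 36, so it is built.
Rancher 1: others sum to 41; max(0, 36 - 41) = 0.
Rancher 2: others sum to 25; max(0, 36 - 25) = 11.
Rancher 3: others sum to 24; max(0, 36 - 24) = 12.
Total collected = 0 + 11 + 12 = 23.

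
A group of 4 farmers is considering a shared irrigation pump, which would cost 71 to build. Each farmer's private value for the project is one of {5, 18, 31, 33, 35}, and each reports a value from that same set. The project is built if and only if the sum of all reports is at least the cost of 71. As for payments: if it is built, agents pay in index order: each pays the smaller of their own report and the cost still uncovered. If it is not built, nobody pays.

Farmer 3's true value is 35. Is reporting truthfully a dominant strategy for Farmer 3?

Consider the case where Farmer 1 reports 5, Farmer 2 reports 5 and Farmer 4 reports 31.
Truthful report 35: project built, pays 35, utility 35 - 35 = 0.
Report 31 instead: project built, pays 31, utility 35 - 31 = 4.
Since 4 > 0, reporting 31 is strictly better here, so truthful reporting is not dominant.

No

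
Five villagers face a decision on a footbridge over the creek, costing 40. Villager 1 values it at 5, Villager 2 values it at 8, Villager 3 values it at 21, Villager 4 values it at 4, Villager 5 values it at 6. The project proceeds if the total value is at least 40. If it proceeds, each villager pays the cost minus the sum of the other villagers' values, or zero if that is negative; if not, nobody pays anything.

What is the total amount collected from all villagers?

Total value 44 ≥ cost 40, so it is built.
Villager 1: others sum to 39; max(0, 40 - 39) = 1.
Villager 2: others sum to 36; max(0, 40 - 36) = 4.
Villager 3: others sum to 23; max(0, 40 - 23) = 17.
Villager 4: others sum to 40; max(0, 40 - 40) = 0.
Villager 5: others sum to 38; max(0, 40 - 38) = 2.
Total collected = 1 + 4 + 17 + 0 + 2 = 24.

24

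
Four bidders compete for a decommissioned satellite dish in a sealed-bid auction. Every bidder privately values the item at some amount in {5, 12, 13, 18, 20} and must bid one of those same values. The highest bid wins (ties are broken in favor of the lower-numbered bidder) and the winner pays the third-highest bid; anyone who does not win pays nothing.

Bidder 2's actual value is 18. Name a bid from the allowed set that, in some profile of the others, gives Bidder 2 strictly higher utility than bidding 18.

Suppose Bidder 1 bids 5, Bidder 3 bids 5 and Bidder 4 bids 20.
Bid 18: loses, pays 0, utility 0.
Bid 20: wins, pays 5, utility 18 - 5 = 13.
So bidding 20 beats truth here (13 > 0).

20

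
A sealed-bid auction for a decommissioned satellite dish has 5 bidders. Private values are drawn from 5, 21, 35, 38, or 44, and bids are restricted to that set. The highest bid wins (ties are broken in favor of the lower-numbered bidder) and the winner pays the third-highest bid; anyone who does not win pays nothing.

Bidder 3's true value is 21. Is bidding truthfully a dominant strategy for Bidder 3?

Consider the case where Bidder 1 bids 5, Bidder 2 bids 5, Bidder 4 bids 5 and Bidder 5 bids 35.
Truthful bid 21: loses, pays 0, utility 0.
Bid 35 instead: wins, pays 5, utility 21 - 5 = 16.
Since 16 > 0, bidding 35 is strictly better here, so truthful bidding is not dominant.

No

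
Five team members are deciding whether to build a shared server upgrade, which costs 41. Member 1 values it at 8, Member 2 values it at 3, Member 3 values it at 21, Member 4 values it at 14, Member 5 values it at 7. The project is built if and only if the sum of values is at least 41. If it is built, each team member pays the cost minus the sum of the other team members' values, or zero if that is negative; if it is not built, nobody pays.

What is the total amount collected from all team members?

Total value 53 ≥ cost 41, so it is built.
Member 1: others sum to 45; max(0, 41 - 45) = 0.
Member 2: others sum to 50; max(0, 41 - 50) = 0.
Member 3: others sum to 32; max(0, 41 - 32) = 9.
Member 4: others sum to 39; max(0, 41 - 39) = 2.
Member 5: others sum to 46; max(0, 41 - 46) = 0.
Total collected = 0 + 0 + 9 + 2 + 0 = 11.

11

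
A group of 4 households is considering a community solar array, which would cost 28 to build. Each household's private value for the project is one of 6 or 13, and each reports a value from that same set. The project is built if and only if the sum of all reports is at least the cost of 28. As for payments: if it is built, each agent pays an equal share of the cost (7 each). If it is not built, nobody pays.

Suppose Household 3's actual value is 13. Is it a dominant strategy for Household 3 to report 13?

Check each profile of the others' reports and compare truth against every alternative report.
Others report (6, 6, 6): truth gives 6, best alternative gives 0.
Others report (6, 6, 13): truth gives 6, best alternative gives 6.
Others report (6, 13, 6): truth gives 6, best alternative gives 6.
Others report (6, 13, 13): truth gives 6, best alternative gives 6.
Others report (13, 6, 6): truth gives 6, best alternative gives 6.
Others report (13, 6, 13): truth gives 6, best alternative gives 6.
(Remaining 2 profiles checked similarly; truth is weakly best in each.)
In every case the truthful report is at least as good as any alternative, so it is a dominant strategy.

Yes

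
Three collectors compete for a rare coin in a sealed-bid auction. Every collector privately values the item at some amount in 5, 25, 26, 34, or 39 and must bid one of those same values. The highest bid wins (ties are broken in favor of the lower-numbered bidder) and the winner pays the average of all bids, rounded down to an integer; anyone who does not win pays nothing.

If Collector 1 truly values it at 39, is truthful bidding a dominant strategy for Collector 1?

Consider the case where Collector 2 bids 5 and Collector 3 bids 5.
Truthful bid 39: wins, pays 16, utility 39 - 16 = 23.
Bid 5 instead: wins, pays 5, utility 39 - 5 = 34.
Since 34 > 23, bidding 5 is strictly better here, so truthful bidding is not dominant.

No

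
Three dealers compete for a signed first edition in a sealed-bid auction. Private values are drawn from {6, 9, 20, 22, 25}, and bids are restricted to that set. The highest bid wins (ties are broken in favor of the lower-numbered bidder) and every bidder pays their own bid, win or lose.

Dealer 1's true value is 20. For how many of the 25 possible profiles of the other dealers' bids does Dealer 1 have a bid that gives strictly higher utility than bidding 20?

Others bid (6, 6): truth gives 0; bid 6 gives 14 > 0. Violating.
Others bid (6, 9): truth gives 0; bid 9 gives 11 > 0. Violating.
Others bid (6, 22): truth gives -20; bid 22 gives -2 > -20. Violating.
Others bid (6, 25): truth gives -20; bid 25 gives -5 > -20. Violating.
Others bid (6, 20): truth gives 0; no alternative beats it.
Others bid (9, 20): truth gives 0; no alternative beats it.
(Checking all 25 profiles: 20 have a profitable deviation, 5 do not.)

20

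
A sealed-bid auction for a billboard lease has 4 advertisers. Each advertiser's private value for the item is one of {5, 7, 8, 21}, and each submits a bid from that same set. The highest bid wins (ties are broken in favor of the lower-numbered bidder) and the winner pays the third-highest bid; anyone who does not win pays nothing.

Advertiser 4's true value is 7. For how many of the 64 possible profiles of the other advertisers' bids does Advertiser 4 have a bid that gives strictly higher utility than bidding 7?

6

Others bid (5, 5, 7): truth gives 0; bid 8 gives 2 > 0. Violating.
Others bid (5, 5, 8): truth gives 0; bid 21 gives 2 > 0. Violating.
Others bid (5, 7, 5): truth gives 0; bid 8 gives 2 > 0. Violating.
Others bid (5, 8, 5): truth gives 0; bid 21 gives 2 > 0. Violating.
Others bid (5, 5, 5): truth gives 2; no alternative beats it.
Others bid (5, 5, 21): truth gives 0; no alternative beats it.
(Checking all 64 profiles: 6 have a profitable deviation, 58 do not.)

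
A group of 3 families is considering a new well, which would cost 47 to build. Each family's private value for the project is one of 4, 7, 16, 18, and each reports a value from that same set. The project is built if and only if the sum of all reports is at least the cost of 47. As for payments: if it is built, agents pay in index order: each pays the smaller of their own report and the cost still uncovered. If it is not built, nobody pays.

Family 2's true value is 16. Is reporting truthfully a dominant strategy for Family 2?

Check each profile of the others' reports and compare truth against every alternative report.
Others report (4, 4): truth gives 0, best alternative gives 0.
Others report (4, 7): truth gives 0, best alternative gives 0.
Others report (4, 16): truth gives 0, best alternative gives 0.
Others report (4, 18): truth gives 0, best alternative gives 0.
Others report (7, 4): truth gives 0, best alternative gives 0.
Others report (7, 7): truth gives 0, best alternative gives 0.
(Remaining 10 profiles checked similarly; truth is weakly best in each.)
In every case the truthful report is at least as good as any alternative, so it is a dominant strategy.

Yes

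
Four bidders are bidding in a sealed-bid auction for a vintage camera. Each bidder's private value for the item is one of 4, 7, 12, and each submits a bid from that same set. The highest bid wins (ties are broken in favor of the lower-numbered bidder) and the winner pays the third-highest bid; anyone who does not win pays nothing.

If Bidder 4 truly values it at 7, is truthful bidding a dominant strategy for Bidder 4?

Consider the case where Bidder 1 bids 4, Bidder 2 bids 4 and Bidder 3 bids 7.
Truthful bid 7: loses, pays 0, utility 0.
Bid 12 instead: wins, pays 4, utility 7 - 4 = 3.
Since 3 > 0, bidding 12 is strictly better here, so truthful bidding is not dominant.

No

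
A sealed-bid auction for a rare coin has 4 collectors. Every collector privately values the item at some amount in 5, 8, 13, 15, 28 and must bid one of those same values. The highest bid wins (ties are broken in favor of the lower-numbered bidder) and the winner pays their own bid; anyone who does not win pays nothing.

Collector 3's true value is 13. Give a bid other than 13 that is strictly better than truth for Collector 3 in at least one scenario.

8

Suppose Collector 1 bids 5, Collector 2 bids 5 and Collector 4 bids 5.
Bid 13: wins, pays 13, utility 13 - 13 = 0.
Bid 8: wins, pays 8, utility 13 - 8 = 5.
So bidding 8 beats truth here (5 > 0).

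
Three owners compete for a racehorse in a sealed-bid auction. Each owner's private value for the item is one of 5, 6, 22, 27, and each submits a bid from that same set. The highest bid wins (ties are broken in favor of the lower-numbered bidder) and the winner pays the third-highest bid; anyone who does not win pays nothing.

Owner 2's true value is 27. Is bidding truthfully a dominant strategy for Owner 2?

Yes

Check each profile of the others' bids and compare truth against every alternative bid.
Others bid (5, 27): truth gives 22, best alternative gives 0.
Others bid (22, 5): truth gives 22, best alternative gives 0.
Others bid (6, 27): truth gives 21, best alternative gives 0.
Others bid (22, 6): truth gives 21, best alternative gives 0.
Others bid (22, 22): truth gives 5, best alternative gives 0.
Others bid (22, 27): truth gives 5, best alternative gives 0.
(Remaining 10 profiles checked similarly; truth is weakly best in each.)
In every case the truthful bid is at least as good as any alternative, so it is a dominant strategy.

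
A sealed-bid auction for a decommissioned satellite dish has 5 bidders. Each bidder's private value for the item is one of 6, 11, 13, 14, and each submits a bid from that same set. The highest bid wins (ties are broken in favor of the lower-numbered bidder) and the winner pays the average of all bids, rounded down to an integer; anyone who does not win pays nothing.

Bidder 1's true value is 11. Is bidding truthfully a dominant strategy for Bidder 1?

Consider the case where Bidder 2 bids 6, Bidder 3 bids 6, Bidder 4 bids 6 and Bidder 5 bids 6.
Truthful bid 11: wins, pays 7, utility 11 - 7 = 4.
Bid 6 instead: wins, pays 6, utility 11 - 6 = 5.
Since 5 > 4, bidding 6 is strictly better here, so truthful bidding is not dominant.

No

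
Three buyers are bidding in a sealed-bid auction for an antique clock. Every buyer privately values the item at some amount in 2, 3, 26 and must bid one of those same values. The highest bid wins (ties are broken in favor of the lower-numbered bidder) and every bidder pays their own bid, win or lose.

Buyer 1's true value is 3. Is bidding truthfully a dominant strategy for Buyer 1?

Consider the case where Buyer 2 bids 2 and Buyer 3 bids 2.
Truthful bid 3: wins, pays 3, utility 3 - 3 = 0.
Bid 2 instead: wins, pays 2, utility 3 - 2 = 1.
Since 1 > 0, bidding 2 is strictly better here, so truthful bidding is not dominant.

No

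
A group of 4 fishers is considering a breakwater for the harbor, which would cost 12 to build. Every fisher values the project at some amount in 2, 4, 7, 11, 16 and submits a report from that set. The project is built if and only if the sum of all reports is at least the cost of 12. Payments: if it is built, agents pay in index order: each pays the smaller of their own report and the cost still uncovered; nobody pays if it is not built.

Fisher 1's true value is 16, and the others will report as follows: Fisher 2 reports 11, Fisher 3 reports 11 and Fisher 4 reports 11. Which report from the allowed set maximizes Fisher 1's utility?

Report 2: project built, pays 2, utility 16 - 2 = 14.
Report 4: project built, pays 4, utility 16 - 4 = 12.
Report 7: project built, pays 7, utility 16 - 7 = 9.
Report 11: project built, pays 11, utility 16 - 11 = 5.
Report 16: project built, pays 12, utility 16 - 12 = 4.
The best choice is 2 with utility 14.

2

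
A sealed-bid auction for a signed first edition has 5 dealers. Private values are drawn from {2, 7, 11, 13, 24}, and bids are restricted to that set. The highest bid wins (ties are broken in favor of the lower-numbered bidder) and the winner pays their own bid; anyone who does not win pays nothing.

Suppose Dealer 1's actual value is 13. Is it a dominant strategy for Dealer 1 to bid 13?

Consider the case where Dealer 2 bids 2, Dealer 3 bids 2, Dealer 4 bids 2 and Dealer 5 bids 2.
Truthful bid 13: wins, pays 13, utility 13 - 13 = 0.
Bid 2 instead: wins, pays 2, utility 13 - 2 = 11.
Since 11 > 0, bidding 2 is strictly better here, so truthful bidding is not dominant.

No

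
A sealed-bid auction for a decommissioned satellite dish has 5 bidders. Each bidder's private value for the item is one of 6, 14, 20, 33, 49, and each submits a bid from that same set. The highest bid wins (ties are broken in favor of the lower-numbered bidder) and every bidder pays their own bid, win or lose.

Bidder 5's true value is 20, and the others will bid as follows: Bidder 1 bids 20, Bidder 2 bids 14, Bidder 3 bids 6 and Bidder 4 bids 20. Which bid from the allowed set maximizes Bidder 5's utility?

6

Bid 6: loses but pays 6, utility -6.
Bid 14: loses but pays 14, utility -14.
Bid 20: loses but pays 20, utility -20.
Bid 33: wins, pays 33, utility 20 - 33 = -13.
Bid 49: wins, pays 49, utility 20 - 49 = -29.
The best choice is 6 with utility -6.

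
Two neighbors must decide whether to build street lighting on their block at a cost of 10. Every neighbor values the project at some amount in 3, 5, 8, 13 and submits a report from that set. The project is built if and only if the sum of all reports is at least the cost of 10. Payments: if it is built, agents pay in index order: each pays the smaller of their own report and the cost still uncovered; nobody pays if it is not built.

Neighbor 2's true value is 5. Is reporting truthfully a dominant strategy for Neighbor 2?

Check each profile of the others' reports and compare truth against every alternative report.
Others report (13): truth gives 5, best alternative gives 5.
Others report (8): truth gives 3, best alternative gives 3.
Others report (3): truth gives 0, best alternative gives 0.
Others report (5): truth gives 0, best alternative gives 0.
In every case the truthful report is at least as good as any alternative, so it is a dominant strategy.

Yes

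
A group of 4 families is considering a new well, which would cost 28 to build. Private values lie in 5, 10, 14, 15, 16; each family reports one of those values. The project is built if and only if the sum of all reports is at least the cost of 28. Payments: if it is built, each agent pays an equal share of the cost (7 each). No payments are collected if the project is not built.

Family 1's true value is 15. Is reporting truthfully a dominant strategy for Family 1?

Check each profile of the others' reports and compare truth against every alternative report.
Others report (5, 5, 5): truth gives 8, best alternative gives 8.
Others report (5, 5, 10): truth gives 8, best alternative gives 8.
Others report (5, 5, 14): truth gives 8, best alternative gives 8.
Others report (5, 5, 15): truth gives 8, best alternative gives 8.
Others report (5, 5, 16): truth gives 8, best alternative gives 8.
Others report (5, 10, 5): truth gives 8, best alternative gives 8.
(Remaining 119 profiles checked similarly; truth is weakly best in each.)
In every case the truthful report is at least as good as any alternative, so it is a dominant strategy.

Yes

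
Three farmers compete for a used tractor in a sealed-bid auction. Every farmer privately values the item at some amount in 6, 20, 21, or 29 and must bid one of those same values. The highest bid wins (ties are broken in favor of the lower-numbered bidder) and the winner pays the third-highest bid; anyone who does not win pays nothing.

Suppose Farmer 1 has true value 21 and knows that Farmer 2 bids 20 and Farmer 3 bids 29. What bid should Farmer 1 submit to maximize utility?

29

Bid 6: loses, pays 0, utility 0.
Bid 20: loses, pays 0, utility 0.
Bid 21: loses, pays 0, utility 0.
Bid 29: wins, pays 20, utility 21 - 20 = 1.
The best choice is 29 with utility 1.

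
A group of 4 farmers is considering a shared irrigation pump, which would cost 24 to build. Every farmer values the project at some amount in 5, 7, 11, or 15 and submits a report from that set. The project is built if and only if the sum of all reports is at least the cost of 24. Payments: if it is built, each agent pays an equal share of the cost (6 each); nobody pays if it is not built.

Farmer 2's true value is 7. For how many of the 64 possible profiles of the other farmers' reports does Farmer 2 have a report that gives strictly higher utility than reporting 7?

Others report (5, 5, 5): truth gives 0; report 11 gives 1 > 0. Violating.
Others report (5, 5, 7): truth gives 1; no alternative beats it.
Others report (5, 5, 11): truth gives 1; no alternative beats it.
(Checking all 64 profiles: 1 has a profitable deviation, 63 do not.)

1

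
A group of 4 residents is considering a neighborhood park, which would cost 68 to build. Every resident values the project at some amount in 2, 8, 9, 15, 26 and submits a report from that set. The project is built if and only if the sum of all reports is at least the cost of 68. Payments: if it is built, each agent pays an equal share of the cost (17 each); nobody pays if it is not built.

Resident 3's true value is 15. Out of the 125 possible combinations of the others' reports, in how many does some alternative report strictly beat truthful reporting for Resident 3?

Others report (2, 26, 26): truth gives -2; report 2 gives 0 > -2. Violating.
Others report (8, 26, 26): truth gives -2; report 2 gives 0 > -2. Violating.
Others report (9, 26, 26): truth gives -2; report 2 gives 0 > -2. Violating.
Others report (15, 15, 26): truth gives -2; report 2 gives 0 > -2. Violating.
Others report (2, 2, 2): truth gives 0; no alternative beats it.
Others report (2, 2, 8): truth gives 0; no alternative beats it.
(Checking all 125 profiles: 12 have a profitable deviation, 113 do not.)

12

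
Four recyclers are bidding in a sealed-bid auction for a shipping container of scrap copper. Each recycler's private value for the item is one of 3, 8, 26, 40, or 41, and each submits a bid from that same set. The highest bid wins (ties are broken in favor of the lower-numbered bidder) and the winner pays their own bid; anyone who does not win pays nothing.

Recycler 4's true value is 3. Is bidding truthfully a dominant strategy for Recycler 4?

Check each profile of the others' bids and compare truth against every alternative bid.
Others bid (3, 3, 3): truth gives 0, best alternative gives -5.
Others bid (3, 3, 8): truth gives 0, best alternative gives 0.
Others bid (3, 3, 26): truth gives 0, best alternative gives 0.
Others bid (3, 3, 40): truth gives 0, best alternative gives 0.
Others bid (3, 3, 41): truth gives 0, best alternative gives 0.
Others bid (3, 8, 3): truth gives 0, best alternative gives 0.
(Remaining 119 profiles checked similarly; truth is weakly best in each.)
In every case the truthful bid is at least as good as any alternative, so it is a dominant strategy.

Yes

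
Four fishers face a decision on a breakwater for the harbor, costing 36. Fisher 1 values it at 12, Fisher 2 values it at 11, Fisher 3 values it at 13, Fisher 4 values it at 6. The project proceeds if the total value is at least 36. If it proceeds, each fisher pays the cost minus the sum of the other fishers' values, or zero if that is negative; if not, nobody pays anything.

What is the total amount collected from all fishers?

18

Total value 42 ≥ cost 36, so it is built.
Fisher 1: others sum to 30; max(0, 36 - 30) = 6.
Fisher 2: others sum to 31; max(0, 36 - 31) = 5.
Fisher 3: others sum to 29; max(0, 36 - 29) = 7.
Fisher 4: others sum to 36; max(0, 36 - 36) = 0.
Total collected = 6 + 5 + 7 + 0 = 18.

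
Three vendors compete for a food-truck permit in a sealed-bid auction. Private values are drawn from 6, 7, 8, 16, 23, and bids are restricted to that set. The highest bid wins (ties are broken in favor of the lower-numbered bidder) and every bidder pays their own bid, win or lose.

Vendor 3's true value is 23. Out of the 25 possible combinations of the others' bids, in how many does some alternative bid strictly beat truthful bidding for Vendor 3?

Others bid (6, 6): truth gives 0; bid 7 gives 16 > 0. Violating.
Others bid (6, 7): truth gives 0; bid 8 gives 15 > 0. Violating.
Others bid (6, 8): truth gives 0; bid 16 gives 7 > 0. Violating.
Others bid (6, 23): truth gives -23; bid 6 gives -6 > -23. Violating.
Others bid (6, 16): truth gives 0; no alternative beats it.
Others bid (7, 16): truth gives 0; no alternative beats it.
(Checking all 25 profiles: 18 have a profitable deviation, 7 do not.)

18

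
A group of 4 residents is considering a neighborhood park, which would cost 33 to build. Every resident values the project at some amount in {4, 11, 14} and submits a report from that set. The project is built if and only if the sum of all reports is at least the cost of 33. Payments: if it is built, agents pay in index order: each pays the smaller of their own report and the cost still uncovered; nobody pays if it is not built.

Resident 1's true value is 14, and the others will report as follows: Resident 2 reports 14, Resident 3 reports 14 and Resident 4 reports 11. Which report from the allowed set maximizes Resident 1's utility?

Report 4: project built, pays 4, utility 14 - 4 = 10.
Report 11: project built, pays 11, utility 14 - 11 = 3.
Report 14: project built, pays 14, utility 14 - 14 = 0.
The best choice is 4 with utility 10.

4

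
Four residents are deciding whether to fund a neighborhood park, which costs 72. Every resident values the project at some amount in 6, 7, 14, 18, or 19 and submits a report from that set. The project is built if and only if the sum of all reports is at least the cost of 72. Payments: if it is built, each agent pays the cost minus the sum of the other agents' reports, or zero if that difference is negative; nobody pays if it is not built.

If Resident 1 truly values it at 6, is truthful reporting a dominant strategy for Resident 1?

Yes

Check each profile of the others' reports and compare truth against every alternative report.
Others report (6, 6, 6): truth gives 0, best alternative gives 0.
Others report (6, 6, 7): truth gives 0, best alternative gives 0.
Others report (6, 6, 14): truth gives 0, best alternative gives 0.
Others report (6, 6, 18): truth gives 0, best alternative gives 0.
Others report (6, 6, 19): truth gives 0, best alternative gives 0.
Others report (6, 7, 6): truth gives 0, best alternative gives 0.
(Remaining 119 profiles checked similarly; truth is weakly best in each.)
In every case the truthful report is at least as good as any alternative, so it is a dominant strategy.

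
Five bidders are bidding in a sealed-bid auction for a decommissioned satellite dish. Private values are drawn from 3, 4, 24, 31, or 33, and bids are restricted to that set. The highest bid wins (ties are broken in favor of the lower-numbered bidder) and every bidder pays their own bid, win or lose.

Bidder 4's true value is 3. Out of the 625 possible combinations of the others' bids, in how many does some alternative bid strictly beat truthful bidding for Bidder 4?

2

Others bid (3, 3, 3, 3): truth gives -3; bid 4 gives -1 > -3. Violating.
Others bid (3, 3, 3, 4): truth gives -3; bid 4 gives -1 > -3. Violating.
Others bid (3, 3, 3, 24): truth gives -3; no alternative beats it.
Others bid (3, 3, 3, 31): truth gives -3; no alternative beats it.
(Checking all 625 profiles: 2 have a profitable deviation, 623 do not.)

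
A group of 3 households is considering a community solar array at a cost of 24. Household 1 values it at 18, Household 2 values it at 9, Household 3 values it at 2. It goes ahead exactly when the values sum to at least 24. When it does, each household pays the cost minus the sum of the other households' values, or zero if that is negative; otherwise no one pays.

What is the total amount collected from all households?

17

Total value 29 ≥ cost 24, so it is built.
Household 1: others sum to 11; max(0, 24 - 11) = 13.
Household 2: others sum to 20; max(0, 24 - 20) = 4.
Household 3: others sum to 27; max(0, 24 - 27) = 0.
Total collected = 13 + 4 + 0 = 17.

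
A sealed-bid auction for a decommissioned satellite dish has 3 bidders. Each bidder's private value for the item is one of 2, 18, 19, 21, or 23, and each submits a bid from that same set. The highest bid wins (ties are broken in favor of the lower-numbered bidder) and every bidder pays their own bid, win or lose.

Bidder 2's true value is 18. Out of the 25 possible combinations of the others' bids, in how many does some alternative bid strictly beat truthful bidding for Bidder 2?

23

Others bid (2, 19): truth gives -18; bid 19 gives -1 > -18. Violating.
Others bid (2, 21): truth gives -18; bid 2 gives -2 > -18. Violating.
Others bid (2, 23): truth gives -18; bid 2 gives -2 > -18. Violating.
Others bid (18, 2): truth gives -18; bid 19 gives -1 > -18. Violating.
Others bid (2, 2): truth gives 0; no alternative beats it.
Others bid (2, 18): truth gives 0; no alternative beats it.
(Checking all 25 profiles: 23 have a profitable deviation, 2 do not.)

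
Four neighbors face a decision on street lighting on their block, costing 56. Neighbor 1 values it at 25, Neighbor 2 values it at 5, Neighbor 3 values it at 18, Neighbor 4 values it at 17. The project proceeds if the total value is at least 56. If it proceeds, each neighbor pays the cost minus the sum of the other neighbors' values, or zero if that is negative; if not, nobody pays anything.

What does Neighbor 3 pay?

9

Total value 65 ≥ cost 56, so the project is built.
The other neighbors' values sum to 47.
Cost minus that sum is 56 - 47 = 9.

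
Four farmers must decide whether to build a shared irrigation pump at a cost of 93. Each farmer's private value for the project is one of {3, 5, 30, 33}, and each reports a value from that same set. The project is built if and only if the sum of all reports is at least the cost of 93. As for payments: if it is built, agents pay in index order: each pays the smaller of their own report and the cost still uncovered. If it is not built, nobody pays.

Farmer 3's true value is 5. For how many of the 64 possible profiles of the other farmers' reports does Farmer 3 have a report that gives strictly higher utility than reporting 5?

8

Others report (30, 30, 30): truth gives 0; report 3 gives 2 > 0. Violating.
Others report (30, 30, 33): truth gives 0; report 3 gives 2 > 0. Violating.
Others report (30, 33, 30): truth gives 0; report 3 gives 2 > 0. Violating.
Others report (30, 33, 33): truth gives 0; report 3 gives 2 > 0. Violating.
Others report (3, 3, 3): truth gives 0; no alternative beats it.
Others report (3, 3, 5): truth gives 0; no alternative beats it.
(Checking all 64 profiles: 8 have a profitable deviation, 56 do not.)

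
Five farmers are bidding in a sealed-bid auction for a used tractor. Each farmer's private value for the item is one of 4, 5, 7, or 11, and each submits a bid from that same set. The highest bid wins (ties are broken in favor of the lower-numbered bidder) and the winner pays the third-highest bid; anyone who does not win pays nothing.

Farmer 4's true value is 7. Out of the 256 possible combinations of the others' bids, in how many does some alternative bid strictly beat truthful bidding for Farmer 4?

Others bid (4, 4, 4, 11): truth gives 0; bid 11 gives 3 > 0. Violating.
Others bid (4, 4, 5, 11): truth gives 0; bid 11 gives 2 > 0. Violating.
Others bid (4, 4, 7, 4): truth gives 0; bid 11 gives 3 > 0. Violating.
Others bid (4, 4, 7, 5): truth gives 0; bid 11 gives 2 > 0. Violating.
Others bid (4, 4, 4, 4): truth gives 3; no alternative beats it.
Others bid (4, 4, 4, 5): truth gives 3; no alternative beats it.
(Checking all 256 profiles: 32 have a profitable deviation, 224 do not.)

32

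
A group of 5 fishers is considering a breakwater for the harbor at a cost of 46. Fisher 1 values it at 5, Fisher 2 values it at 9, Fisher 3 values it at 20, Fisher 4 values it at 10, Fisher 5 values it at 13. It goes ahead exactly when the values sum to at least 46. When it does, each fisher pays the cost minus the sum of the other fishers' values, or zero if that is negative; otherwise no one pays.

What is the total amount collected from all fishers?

11

Total value 57 ≥ cost 46, so it is built.
Fisher 1: others sum to 52; max(0, 46 - 52) = 0.
Fisher 2: others sum to 48; max(0, 46 - 48) = 0.
Fisher 3: others sum to 37; max(0, 46 - 37) = 9.
Fisher 4: others sum to 47; max(0, 46 - 47) = 0.
Fisher 5: others sum to 44; max(0, 46 - 44) = 2.
Total collected = 0 + 0 + 9 + 0 + 2 = 11.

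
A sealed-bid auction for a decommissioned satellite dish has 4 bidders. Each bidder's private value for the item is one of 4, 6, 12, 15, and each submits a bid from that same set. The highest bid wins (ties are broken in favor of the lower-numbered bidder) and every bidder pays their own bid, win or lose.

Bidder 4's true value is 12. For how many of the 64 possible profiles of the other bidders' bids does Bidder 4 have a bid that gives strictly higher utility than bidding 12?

Others bid (4, 4, 4): truth gives 0; bid 6 gives 6 > 0. Violating.
Others bid (4, 4, 12): truth gives -12; bid 15 gives -3 > -12. Violating.
Others bid (4, 4, 15): truth gives -12; bid 4 gives -4 > -12. Violating.
Others bid (4, 6, 12): truth gives -12; bid 15 gives -3 > -12. Violating.
Others bid (4, 4, 6): truth gives 0; no alternative beats it.
Others bid (4, 6, 4): truth gives 0; no alternative beats it.
(Checking all 64 profiles: 57 have a profitable deviation, 7 do not.)

57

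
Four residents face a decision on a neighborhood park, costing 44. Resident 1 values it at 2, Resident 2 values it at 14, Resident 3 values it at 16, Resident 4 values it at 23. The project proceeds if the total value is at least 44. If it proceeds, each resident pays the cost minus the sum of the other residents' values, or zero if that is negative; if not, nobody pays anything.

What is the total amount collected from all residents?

Total value 55 ≥ cost 44, so it is built.
Resident 1: others sum to 53; max(0, 44 - 53) = 0.
Resident 2: others sum to 41; max(0, 44 - 41) = 3.
Resident 3: others sum to 39; max(0, 44 - 39) = 5.
Resident 4: others sum to 32; max(0, 44 - 32) = 12.
Total collected = 0 + 3 + 5 + 12 = 20.

20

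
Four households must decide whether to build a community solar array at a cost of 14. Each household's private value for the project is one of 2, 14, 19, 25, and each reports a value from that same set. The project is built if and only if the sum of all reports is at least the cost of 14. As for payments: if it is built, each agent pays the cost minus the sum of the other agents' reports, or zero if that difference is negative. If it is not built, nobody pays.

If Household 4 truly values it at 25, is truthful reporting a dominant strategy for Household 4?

Check each profile of the others' reports and compare truth against every alternative report.
Others report (2, 2, 14): truth gives 25, best alternative gives 25.
Others report (2, 2, 19): truth gives 25, best alternative gives 25.
Others report (2, 2, 25): truth gives 25, best alternative gives 25.
Others report (2, 14, 2): truth gives 25, best alternative gives 25.
Others report (2, 14, 14): truth gives 25, best alternative gives 25.
Others report (2, 14, 19): truth gives 25, best alternative gives 25.
(Remaining 58 profiles checked similarly; truth is weakly best in each.)
In every case the truthful report is at least as good as any alternative, so it is a dominant strategy.

Yes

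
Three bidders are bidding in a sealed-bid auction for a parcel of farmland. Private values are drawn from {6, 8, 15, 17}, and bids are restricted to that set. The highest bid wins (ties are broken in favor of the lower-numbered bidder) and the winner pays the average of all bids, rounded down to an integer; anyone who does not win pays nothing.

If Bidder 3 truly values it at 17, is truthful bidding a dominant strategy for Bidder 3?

Consider the case where Bidder 1 bids 6 and Bidder 2 bids 6.
Truthful bid 17: wins, pays 9, utility 17 - 9 = 8.
Bid 8 instead: wins, pays 6, utility 17 - 6 = 11.
Since 11 > 8, bidding 8 is strictly better here, so truthful bidding is not dominant.

No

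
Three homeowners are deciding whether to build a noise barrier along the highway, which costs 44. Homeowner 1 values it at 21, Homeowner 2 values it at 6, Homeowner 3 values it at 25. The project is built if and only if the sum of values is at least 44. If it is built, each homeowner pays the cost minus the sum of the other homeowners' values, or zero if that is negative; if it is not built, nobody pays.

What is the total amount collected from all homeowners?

30

Total value 52 ≥ cost 44, so it is built.
Homeowner 1: others sum to 31; max(0, 44 - 31) = 13.
Homeowner 2: others sum to 46; max(0, 44 - 46) = 0.
Homeowner 3: others sum to 27; max(0, 44 - 27) = 17.
Total collected = 13 + 0 + 17 = 30.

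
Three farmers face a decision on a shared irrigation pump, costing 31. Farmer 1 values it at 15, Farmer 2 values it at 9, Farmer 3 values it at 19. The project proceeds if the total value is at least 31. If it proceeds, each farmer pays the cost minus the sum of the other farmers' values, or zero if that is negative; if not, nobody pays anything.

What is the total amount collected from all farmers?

10

Total value 43 ≥ cost 31, so it is built.
Farmer 1: others sum to 28; max(0, 31 - 28) = 3.
Farmer 2: others sum to 34; max(0, 31 - 34) = 0.
Farmer 3: others sum to 24; max(0, 31 - 24) = 7.
Total collected = 3 + 0 + 7 = 10.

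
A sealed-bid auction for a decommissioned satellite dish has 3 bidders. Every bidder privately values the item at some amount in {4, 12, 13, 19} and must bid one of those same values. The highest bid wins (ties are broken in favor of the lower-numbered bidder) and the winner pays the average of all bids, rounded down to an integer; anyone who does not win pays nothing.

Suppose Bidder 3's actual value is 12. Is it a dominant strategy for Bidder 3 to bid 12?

No

Consider the case where Bidder 1 bids 4 and Bidder 2 bids 12.
Truthful bid 12: loses, pays 0, utility 0.
Bid 13 instead: wins, pays 9, utility 12 - 9 = 3.
Since 3 > 0, bidding 13 is strictly better here, so truthful bidding is not dominant.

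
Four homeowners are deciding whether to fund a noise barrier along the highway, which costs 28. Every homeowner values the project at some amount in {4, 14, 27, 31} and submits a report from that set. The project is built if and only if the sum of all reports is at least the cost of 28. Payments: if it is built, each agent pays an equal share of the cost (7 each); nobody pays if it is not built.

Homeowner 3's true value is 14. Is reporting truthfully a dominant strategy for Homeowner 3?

No

Consider the case where Homeowner 1 reports 4, Homeowner 2 reports 4 and Homeowner 4 reports 4.
Truthful report 14: project not built, utility 0.
Report 27 instead: project built, pays 7, utility 14 - 7 = 7.
Since 7 > 0, reporting 27 is strictly better here, so truthful reporting is not dominant.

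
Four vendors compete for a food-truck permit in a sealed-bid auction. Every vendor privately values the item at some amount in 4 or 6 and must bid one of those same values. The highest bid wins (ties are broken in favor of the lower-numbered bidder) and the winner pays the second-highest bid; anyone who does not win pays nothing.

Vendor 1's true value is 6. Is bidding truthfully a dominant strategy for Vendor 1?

Check each profile of the others' bids and compare truth against every alternative bid.
Others bid (4, 4, 4): truth gives 2, best alternative gives 2.
Others bid (4, 4, 6): truth gives 0, best alternative gives 0.
Others bid (4, 6, 4): truth gives 0, best alternative gives 0.
Others bid (4, 6, 6): truth gives 0, best alternative gives 0.
Others bid (6, 4, 4): truth gives 0, best alternative gives 0.
Others bid (6, 4, 6): truth gives 0, best alternative gives 0.
(Remaining 2 profiles checked similarly; truth is weakly best in each.)
In every case the truthful bid is at least as good as any alternative, so it is a dominant strategy.

Yes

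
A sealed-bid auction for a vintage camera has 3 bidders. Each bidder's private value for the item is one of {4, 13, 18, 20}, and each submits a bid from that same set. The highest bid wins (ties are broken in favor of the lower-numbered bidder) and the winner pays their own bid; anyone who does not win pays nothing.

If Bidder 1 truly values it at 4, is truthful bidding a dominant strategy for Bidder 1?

Yes

Check each profile of the others' bids and compare truth against every alternative bid.
Others bid (4, 4): truth gives 0, best alternative gives -9.
Others bid (4, 13): truth gives 0, best alternative gives -9.
Others bid (13, 4): truth gives 0, best alternative gives -9.
Others bid (13, 13): truth gives 0, best alternative gives -9.
Others bid (4, 18): truth gives 0, best alternative gives 0.
Others bid (4, 20): truth gives 0, best alternative gives 0.
(Remaining 10 profiles checked similarly; truth is weakly best in each.)
In every case the truthful bid is at least as good as any alternative, so it is a dominant strategy.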